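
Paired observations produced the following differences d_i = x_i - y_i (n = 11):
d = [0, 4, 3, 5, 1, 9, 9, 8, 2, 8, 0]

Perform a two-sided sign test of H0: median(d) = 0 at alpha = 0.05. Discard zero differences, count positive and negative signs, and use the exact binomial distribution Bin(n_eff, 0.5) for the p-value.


Step 1: Discard zero differences. Original n = 11; n_eff = number of nonzero differences = 9.
Nonzero differences (with sign): +4, +3, +5, +1, +9, +9, +8, +2, +8
Step 2: Count signs: positive = 9, negative = 0.
Step 3: Under H0: P(positive) = 0.5, so the number of positives S ~ Bin(9, 0.5).
Step 4: Two-sided exact p-value = sum of Bin(9,0.5) probabilities at or below the observed probability = 0.003906.
Step 5: alpha = 0.05. reject H0.

n_eff = 9, pos = 9, neg = 0, p = 0.003906, reject H0.


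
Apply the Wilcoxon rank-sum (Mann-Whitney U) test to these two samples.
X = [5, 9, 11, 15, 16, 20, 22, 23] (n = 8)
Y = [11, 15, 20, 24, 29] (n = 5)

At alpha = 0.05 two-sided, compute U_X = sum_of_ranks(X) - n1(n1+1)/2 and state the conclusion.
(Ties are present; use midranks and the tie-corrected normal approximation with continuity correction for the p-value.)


Step 1: Combine and sort all 13 observations; assign midranks.
sorted (value, group): (5,X), (9,X), (11,X), (11,Y), (15,X), (15,Y), (16,X), (20,X), (20,Y), (22,X), (23,X), (24,Y), (29,Y)
ranks: 5->1, 9->2, 11->3.5, 11->3.5, 15->5.5, 15->5.5, 16->7, 20->8.5, 20->8.5, 22->10, 23->11, 24->12, 29->13
Step 2: Rank sum for X: R1 = 1 + 2 + 3.5 + 5.5 + 7 + 8.5 + 10 + 11 = 48.5.
Step 3: U_X = R1 - n1(n1+1)/2 = 48.5 - 8*9/2 = 48.5 - 36 = 12.5.
       U_Y = n1*n2 - U_X = 40 - 12.5 = 27.5.
Step 4: Ties are present, so use the tie-corrected normal approximation (with continuity correction) for the p-value.
Step 5: p-value = 0.303506; compare to alpha = 0.05. fail to reject H0.

U_X = 12.5, p = 0.303506, fail to reject H0 at alpha = 0.05.


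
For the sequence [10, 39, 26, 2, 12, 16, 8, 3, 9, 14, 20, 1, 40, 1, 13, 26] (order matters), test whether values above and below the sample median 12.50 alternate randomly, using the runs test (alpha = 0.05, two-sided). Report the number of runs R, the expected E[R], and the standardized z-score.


Step 1: Compute median = 12.50; label A = above, B = below.
Labels in order: BAABBABBBAABABAA  (n_A = 8, n_B = 8)
Step 2: Count runs R = 10.
Step 3: Under H0 (random ordering), E[R] = 2*n_A*n_B/(n_A+n_B) + 1 = 2*8*8/16 + 1 = 9.0000.
        Var[R] = 2*n_A*n_B*(2*n_A*n_B - n_A - n_B) / ((n_A+n_B)^2 * (n_A+n_B-1)) = 14336/3840 = 3.7333.
        SD[R] = 1.9322.
Step 4: Continuity-corrected z = (R - 0.5 - E[R]) / SD[R] = (10 - 0.5 - 9.0000) / 1.9322 = 0.2588.
Step 5: Two-sided p-value via normal approximation = 2*(1 - Phi(|z|)) = 0.795809.
Step 6: alpha = 0.05. fail to reject H0.

R = 10, z = 0.2588, p = 0.795809, fail to reject H0.


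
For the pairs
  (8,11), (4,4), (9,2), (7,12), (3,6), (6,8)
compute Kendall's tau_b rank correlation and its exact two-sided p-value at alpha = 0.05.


Step 1: Enumerate the 15 unordered pairs (i,j) with i<j and classify each by sign(x_j-x_i) * sign(y_j-y_i).
  (1,2):dx=-4,dy=-7->C; (1,3):dx=+1,dy=-9->D; (1,4):dx=-1,dy=+1->D; (1,5):dx=-5,dy=-5->C
  (1,6):dx=-2,dy=-3->C; (2,3):dx=+5,dy=-2->D; (2,4):dx=+3,dy=+8->C; (2,5):dx=-1,dy=+2->D
  (2,6):dx=+2,dy=+4->C; (3,4):dx=-2,dy=+10->D; (3,5):dx=-6,dy=+4->D; (3,6):dx=-3,dy=+6->D
  (4,5):dx=-4,dy=-6->C; (4,6):dx=-1,dy=-4->C; (5,6):dx=+3,dy=+2->C
Step 2: C = 8, D = 7, total pairs = 15.
Step 3: tau = (C - D)/(n(n-1)/2) = (8 - 7)/15 = 0.066667.
Step 4: Exact two-sided p-value (enumerate n! = 720 permutations of y under H0): p = 1.000000.
Step 5: alpha = 0.05. fail to reject H0.

tau_b = 0.0667 (C=8, D=7), p = 1.000000, fail to reject H0.


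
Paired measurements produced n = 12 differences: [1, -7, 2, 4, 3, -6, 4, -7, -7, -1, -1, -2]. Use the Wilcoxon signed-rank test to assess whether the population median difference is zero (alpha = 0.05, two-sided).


Step 1: Drop any zero differences (none here) and take |d_i|.
|d| = [1, 7, 2, 4, 3, 6, 4, 7, 7, 1, 1, 2]
Step 2: Midrank |d_i| (ties get averaged ranks).
ranks: |1|->2, |7|->11, |2|->4.5, |4|->7.5, |3|->6, |6|->9, |4|->7.5, |7|->11, |7|->11, |1|->2, |1|->2, |2|->4.5
Step 3: Attach original signs; sum ranks with positive sign and with negative sign.
W+ = 2 + 4.5 + 7.5 + 6 + 7.5 = 27.5
W- = 11 + 9 + 11 + 11 + 2 + 2 + 4.5 = 50.5
(Check: W+ + W- = 78 should equal n(n+1)/2 = 78.)
Step 4: Test statistic W = min(W+, W-) = 27.5.
Step 5: Ties in |d|, so use the tie-corrected normal approximation.
        E[W] = n(n+1)/4 = 12*13/4 = 39.
        Tie groups: |d|=1 (t=3), |d|=2 (t=2), |d|=4 (t=2), |d|=7 (t=3); sum(t^3 - t) = 60.
        Var[W] = n(n+1)(2n+1)/24 - sum(t^3-t)/48 = 3900/24 - 60/48 = 161.25.
        z = (W - E[W]) / sqrt(Var[W]) = (27.5 - 39) / 12.6984 = -0.9056.
        Two-sided p = 2*Phi(z) = 0.365135.
Step 6: alpha = 0.05. fail to reject H0.

W+ = 27.5, W- = 50.5, W = min = 27.5, p = 0.365135, fail to reject H0.


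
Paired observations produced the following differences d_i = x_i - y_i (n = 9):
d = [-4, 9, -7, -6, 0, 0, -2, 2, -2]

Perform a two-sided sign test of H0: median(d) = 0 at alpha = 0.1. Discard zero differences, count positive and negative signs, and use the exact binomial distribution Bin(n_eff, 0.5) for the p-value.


Step 1: Discard zero differences. Original n = 9; n_eff = number of nonzero differences = 7.
Nonzero differences (with sign): -4, +9, -7, -6, -2, +2, -2
Step 2: Count signs: positive = 2, negative = 5.
Step 3: Under H0: P(positive) = 0.5, so the number of positives S ~ Bin(7, 0.5).
Step 4: Two-sided exact p-value = sum of Bin(7,0.5) probabilities at or below the observed probability = 0.453125.
Step 5: alpha = 0.1. fail to reject H0.

n_eff = 7, pos = 2, neg = 5, p = 0.453125, fail to reject H0.


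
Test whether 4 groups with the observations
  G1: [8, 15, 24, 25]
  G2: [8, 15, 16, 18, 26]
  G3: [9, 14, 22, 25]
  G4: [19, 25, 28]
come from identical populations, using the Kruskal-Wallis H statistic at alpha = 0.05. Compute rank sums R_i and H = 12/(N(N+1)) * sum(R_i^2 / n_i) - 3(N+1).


Step 1: Combine all N = 16 observations and assign midranks.
sorted (value, group, rank): (8,G1,1.5), (8,G2,1.5), (9,G3,3), (14,G3,4), (15,G1,5.5), (15,G2,5.5), (16,G2,7), (18,G2,8), (19,G4,9), (22,G3,10), (24,G1,11), (25,G1,13), (25,G3,13), (25,G4,13), (26,G2,15), (28,G4,16)
Step 2: Sum ranks within each group.
R_1 = 31 (n_1 = 4)
R_2 = 37 (n_2 = 5)
R_3 = 30 (n_3 = 4)
R_4 = 38 (n_4 = 3)
Step 3: H = 12/(N(N+1)) * sum(R_i^2/n_i) - 3(N+1)
     = 12/(16*17) * (31^2/4 + 37^2/5 + 30^2/4 + 38^2/3) - 3*17
     = 0.044118 * 1220.38 - 51
     = 2.840441.
Step 4: Ties present; correction factor C = 1 - 36/(16^3 - 16) = 0.991176. Corrected H = 2.840441 / 0.991176 = 2.865727.
Step 5: Under H0, H ~ chi^2(3); p-value = 0.412794.
Step 6: alpha = 0.05. fail to reject H0.

H = 2.8657, df = 3, p = 0.412794, fail to reject H0.


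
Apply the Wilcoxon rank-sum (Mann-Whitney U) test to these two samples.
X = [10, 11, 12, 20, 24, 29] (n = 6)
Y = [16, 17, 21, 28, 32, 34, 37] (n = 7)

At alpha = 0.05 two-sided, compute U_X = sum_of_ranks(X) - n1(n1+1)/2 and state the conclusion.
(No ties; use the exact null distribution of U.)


Step 1: Combine and sort all 13 observations; assign midranks.
sorted (value, group): (10,X), (11,X), (12,X), (16,Y), (17,Y), (20,X), (21,Y), (24,X), (28,Y), (29,X), (32,Y), (34,Y), (37,Y)
ranks: 10->1, 11->2, 12->3, 16->4, 17->5, 20->6, 21->7, 24->8, 28->9, 29->10, 32->11, 34->12, 37->13
Step 2: Rank sum for X: R1 = 1 + 2 + 3 + 6 + 8 + 10 = 30.
Step 3: U_X = R1 - n1(n1+1)/2 = 30 - 6*7/2 = 30 - 21 = 9.
       U_Y = n1*n2 - U_X = 42 - 9 = 33.
Step 4: No ties, so the exact null distribution of U (based on enumerating the C(13,6) = 1716 equally likely rank assignments) gives the two-sided p-value.
Step 5: p-value = 0.101399; compare to alpha = 0.05. fail to reject H0.

U_X = 9, p = 0.101399, fail to reject H0 at alpha = 0.05.


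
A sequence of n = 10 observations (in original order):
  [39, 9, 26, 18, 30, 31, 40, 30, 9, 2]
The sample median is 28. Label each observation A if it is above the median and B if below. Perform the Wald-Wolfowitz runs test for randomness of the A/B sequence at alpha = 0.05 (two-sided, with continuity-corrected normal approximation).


Step 1: Compute median = 28; label A = above, B = below.
Labels in order: ABBBAAAABB  (n_A = 5, n_B = 5)
Step 2: Count runs R = 4.
Step 3: Under H0 (random ordering), E[R] = 2*n_A*n_B/(n_A+n_B) + 1 = 2*5*5/10 + 1 = 6.0000.
        Var[R] = 2*n_A*n_B*(2*n_A*n_B - n_A - n_B) / ((n_A+n_B)^2 * (n_A+n_B-1)) = 2000/900 = 2.2222.
        SD[R] = 1.4907.
Step 4: Continuity-corrected z = (R + 0.5 - E[R]) / SD[R] = (4 + 0.5 - 6.0000) / 1.4907 = -1.0062.
Step 5: Two-sided p-value via normal approximation = 2*(1 - Phi(|z|)) = 0.314305.
Step 6: alpha = 0.05. fail to reject H0.

R = 4, z = -1.0062, p = 0.314305, fail to reject H0.


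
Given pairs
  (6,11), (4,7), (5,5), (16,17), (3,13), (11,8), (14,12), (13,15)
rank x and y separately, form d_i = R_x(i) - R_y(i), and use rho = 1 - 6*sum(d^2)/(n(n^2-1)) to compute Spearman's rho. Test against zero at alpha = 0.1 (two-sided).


Step 1: Rank x and y separately (midranks; no ties here).
rank(x): 6->4, 4->2, 5->3, 16->8, 3->1, 11->5, 14->7, 13->6
rank(y): 11->4, 7->2, 5->1, 17->8, 13->6, 8->3, 12->5, 15->7
Step 2: d_i = R_x(i) - R_y(i); compute d_i^2.
  (4-4)^2=0, (2-2)^2=0, (3-1)^2=4, (8-8)^2=0, (1-6)^2=25, (5-3)^2=4, (7-5)^2=4, (6-7)^2=1
sum(d^2) = 38.
Step 3: rho = 1 - 6*38 / (8*(8^2 - 1)) = 1 - 228/504 = 0.547619.
Step 4: Under H0, t = rho * sqrt((n-2)/(1-rho^2)) = 1.6031 ~ t(6).
Step 5: Two-sided p-value from the t-distribution with 6 df = 0.160026.
Step 6: alpha = 0.1. fail to reject H0.

rho = 0.5476, p = 0.160026, fail to reject H0 at alpha = 0.1.


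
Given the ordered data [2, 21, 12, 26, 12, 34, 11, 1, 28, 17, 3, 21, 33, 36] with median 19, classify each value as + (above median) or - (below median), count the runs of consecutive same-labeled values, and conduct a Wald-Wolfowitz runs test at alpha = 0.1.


Step 1: Compute median = 19; label A = above, B = below.
Labels in order: BABABABBABBAAA  (n_A = 7, n_B = 7)
Step 2: Count runs R = 10.
Step 3: Under H0 (random ordering), E[R] = 2*n_A*n_B/(n_A+n_B) + 1 = 2*7*7/14 + 1 = 8.0000.
        Var[R] = 2*n_A*n_B*(2*n_A*n_B - n_A - n_B) / ((n_A+n_B)^2 * (n_A+n_B-1)) = 8232/2548 = 3.2308.
        SD[R] = 1.7974.
Step 4: Continuity-corrected z = (R - 0.5 - E[R]) / SD[R] = (10 - 0.5 - 8.0000) / 1.7974 = 0.8345.
Step 5: Two-sided p-value via normal approximation = 2*(1 - Phi(|z|)) = 0.403986.
Step 6: alpha = 0.1. fail to reject H0.

R = 10, z = 0.8345, p = 0.403986, fail to reject H0.


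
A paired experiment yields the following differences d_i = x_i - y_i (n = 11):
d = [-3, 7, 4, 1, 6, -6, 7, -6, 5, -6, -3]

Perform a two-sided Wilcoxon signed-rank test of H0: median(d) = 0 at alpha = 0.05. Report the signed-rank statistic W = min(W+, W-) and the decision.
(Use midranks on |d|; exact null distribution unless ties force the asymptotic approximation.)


Step 1: Drop any zero differences (none here) and take |d_i|.
|d| = [3, 7, 4, 1, 6, 6, 7, 6, 5, 6, 3]
Step 2: Midrank |d_i| (ties get averaged ranks).
ranks: |3|->2.5, |7|->10.5, |4|->4, |1|->1, |6|->7.5, |6|->7.5, |7|->10.5, |6|->7.5, |5|->5, |6|->7.5, |3|->2.5
Step 3: Attach original signs; sum ranks with positive sign and with negative sign.
W+ = 10.5 + 4 + 1 + 7.5 + 10.5 + 5 = 38.5
W- = 2.5 + 7.5 + 7.5 + 7.5 + 2.5 = 27.5
(Check: W+ + W- = 66 should equal n(n+1)/2 = 66.)
Step 4: Test statistic W = min(W+, W-) = 27.5.
Step 5: Ties in |d|, so use the tie-corrected normal approximation.
        E[W] = n(n+1)/4 = 11*12/4 = 33.
        Tie groups: |d|=3 (t=2), |d|=6 (t=4), |d|=7 (t=2); sum(t^3 - t) = 72.
        Var[W] = n(n+1)(2n+1)/24 - sum(t^3-t)/48 = 3036/24 - 72/48 = 125.
        z = (W - E[W]) / sqrt(Var[W]) = (27.5 - 33) / 11.1803 = -0.4919.
        Two-sided p = 2*Phi(z) = 0.622765.
Step 6: alpha = 0.05. fail to reject H0.

W+ = 38.5, W- = 27.5, W = min = 27.5, p = 0.622765, fail to reject H0.


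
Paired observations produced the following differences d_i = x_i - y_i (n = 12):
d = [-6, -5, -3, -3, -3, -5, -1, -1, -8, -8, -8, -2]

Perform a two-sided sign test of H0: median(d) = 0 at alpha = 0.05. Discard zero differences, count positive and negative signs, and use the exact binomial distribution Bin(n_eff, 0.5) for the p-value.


Step 1: Discard zero differences. Original n = 12; n_eff = number of nonzero differences = 12.
Nonzero differences (with sign): -6, -5, -3, -3, -3, -5, -1, -1, -8, -8, -8, -2
Step 2: Count signs: positive = 0, negative = 12.
Step 3: Under H0: P(positive) = 0.5, so the number of positives S ~ Bin(12, 0.5).
Step 4: Two-sided exact p-value = sum of Bin(12,0.5) probabilities at or below the observed probability = 0.000488.
Step 5: alpha = 0.05. reject H0.

n_eff = 12, pos = 0, neg = 12, p = 0.000488, reject H0.


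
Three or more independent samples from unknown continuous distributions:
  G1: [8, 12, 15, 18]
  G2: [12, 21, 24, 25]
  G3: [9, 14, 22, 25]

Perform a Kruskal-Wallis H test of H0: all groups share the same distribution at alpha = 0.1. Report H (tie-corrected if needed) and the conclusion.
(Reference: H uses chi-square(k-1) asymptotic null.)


Step 1: Combine all N = 12 observations and assign midranks.
sorted (value, group, rank): (8,G1,1), (9,G3,2), (12,G1,3.5), (12,G2,3.5), (14,G3,5), (15,G1,6), (18,G1,7), (21,G2,8), (22,G3,9), (24,G2,10), (25,G2,11.5), (25,G3,11.5)
Step 2: Sum ranks within each group.
R_1 = 17.5 (n_1 = 4)
R_2 = 33 (n_2 = 4)
R_3 = 27.5 (n_3 = 4)
Step 3: H = 12/(N(N+1)) * sum(R_i^2/n_i) - 3(N+1)
     = 12/(12*13) * (17.5^2/4 + 33^2/4 + 27.5^2/4) - 3*13
     = 0.076923 * 537.875 - 39
     = 2.375000.
Step 4: Ties present; correction factor C = 1 - 12/(12^3 - 12) = 0.993007. Corrected H = 2.375000 / 0.993007 = 2.391725.
Step 5: Under H0, H ~ chi^2(2); p-value = 0.302443.
Step 6: alpha = 0.1. fail to reject H0.

H = 2.3917, df = 2, p = 0.302443, fail to reject H0.


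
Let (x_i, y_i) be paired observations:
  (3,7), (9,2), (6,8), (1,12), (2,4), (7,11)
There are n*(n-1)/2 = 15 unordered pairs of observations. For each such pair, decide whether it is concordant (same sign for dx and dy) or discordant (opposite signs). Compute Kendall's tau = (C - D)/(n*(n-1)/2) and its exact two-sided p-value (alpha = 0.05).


Step 1: Enumerate the 15 unordered pairs (i,j) with i<j and classify each by sign(x_j-x_i) * sign(y_j-y_i).
  (1,2):dx=+6,dy=-5->D; (1,3):dx=+3,dy=+1->C; (1,4):dx=-2,dy=+5->D; (1,5):dx=-1,dy=-3->C
  (1,6):dx=+4,dy=+4->C; (2,3):dx=-3,dy=+6->D; (2,4):dx=-8,dy=+10->D; (2,5):dx=-7,dy=+2->D
  (2,6):dx=-2,dy=+9->D; (3,4):dx=-5,dy=+4->D; (3,5):dx=-4,dy=-4->C; (3,6):dx=+1,dy=+3->C
  (4,5):dx=+1,dy=-8->D; (4,6):dx=+6,dy=-1->D; (5,6):dx=+5,dy=+7->C
Step 2: C = 6, D = 9, total pairs = 15.
Step 3: tau = (C - D)/(n(n-1)/2) = (6 - 9)/15 = -0.200000.
Step 4: Exact two-sided p-value (enumerate n! = 720 permutations of y under H0): p = 0.719444.
Step 5: alpha = 0.05. fail to reject H0.

tau_b = -0.2000 (C=6, D=9), p = 0.719444, fail to reject H0.


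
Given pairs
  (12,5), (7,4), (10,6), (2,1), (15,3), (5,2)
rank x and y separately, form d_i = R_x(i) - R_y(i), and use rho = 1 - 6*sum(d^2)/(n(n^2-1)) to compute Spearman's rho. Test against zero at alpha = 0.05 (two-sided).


Step 1: Rank x and y separately (midranks; no ties here).
rank(x): 12->5, 7->3, 10->4, 2->1, 15->6, 5->2
rank(y): 5->5, 4->4, 6->6, 1->1, 3->3, 2->2
Step 2: d_i = R_x(i) - R_y(i); compute d_i^2.
  (5-5)^2=0, (3-4)^2=1, (4-6)^2=4, (1-1)^2=0, (6-3)^2=9, (2-2)^2=0
sum(d^2) = 14.
Step 3: rho = 1 - 6*14 / (6*(6^2 - 1)) = 1 - 84/210 = 0.600000.
Step 4: Under H0, t = rho * sqrt((n-2)/(1-rho^2)) = 1.5000 ~ t(4).
Step 5: Two-sided p-value from the t-distribution with 4 df = 0.208000.
Step 6: alpha = 0.05. fail to reject H0.

rho = 0.6000, p = 0.208000, fail to reject H0 at alpha = 0.05.


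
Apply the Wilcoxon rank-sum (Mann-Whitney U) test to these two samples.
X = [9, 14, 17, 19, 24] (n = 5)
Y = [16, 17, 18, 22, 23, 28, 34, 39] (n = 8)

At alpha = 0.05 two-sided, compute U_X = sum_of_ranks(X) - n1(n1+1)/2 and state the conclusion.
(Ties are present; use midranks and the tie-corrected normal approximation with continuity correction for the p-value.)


Step 1: Combine and sort all 13 observations; assign midranks.
sorted (value, group): (9,X), (14,X), (16,Y), (17,X), (17,Y), (18,Y), (19,X), (22,Y), (23,Y), (24,X), (28,Y), (34,Y), (39,Y)
ranks: 9->1, 14->2, 16->3, 17->4.5, 17->4.5, 18->6, 19->7, 22->8, 23->9, 24->10, 28->11, 34->12, 39->13
Step 2: Rank sum for X: R1 = 1 + 2 + 4.5 + 7 + 10 = 24.5.
Step 3: U_X = R1 - n1(n1+1)/2 = 24.5 - 5*6/2 = 24.5 - 15 = 9.5.
       U_Y = n1*n2 - U_X = 40 - 9.5 = 30.5.
Step 4: Ties are present, so use the tie-corrected normal approximation (with continuity correction) for the p-value.
Step 5: p-value = 0.142685; compare to alpha = 0.05. fail to reject H0.

U_X = 9.5, p = 0.142685, fail to reject H0 at alpha = 0.05.


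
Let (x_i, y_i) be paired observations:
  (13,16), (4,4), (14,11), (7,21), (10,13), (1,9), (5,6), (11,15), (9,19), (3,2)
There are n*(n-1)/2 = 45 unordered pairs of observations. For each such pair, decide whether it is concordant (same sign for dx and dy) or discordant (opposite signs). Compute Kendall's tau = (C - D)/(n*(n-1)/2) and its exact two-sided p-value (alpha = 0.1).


Step 1: Enumerate the 45 unordered pairs (i,j) with i<j and classify each by sign(x_j-x_i) * sign(y_j-y_i).
  (1,2):dx=-9,dy=-12->C; (1,3):dx=+1,dy=-5->D; (1,4):dx=-6,dy=+5->D; (1,5):dx=-3,dy=-3->C
  (1,6):dx=-12,dy=-7->C; (1,7):dx=-8,dy=-10->C; (1,8):dx=-2,dy=-1->C; (1,9):dx=-4,dy=+3->D
  (1,10):dx=-10,dy=-14->C; (2,3):dx=+10,dy=+7->C; (2,4):dx=+3,dy=+17->C; (2,5):dx=+6,dy=+9->C
  (2,6):dx=-3,dy=+5->D; (2,7):dx=+1,dy=+2->C; (2,8):dx=+7,dy=+11->C; (2,9):dx=+5,dy=+15->C
  (2,10):dx=-1,dy=-2->C; (3,4):dx=-7,dy=+10->D; (3,5):dx=-4,dy=+2->D; (3,6):dx=-13,dy=-2->C
  (3,7):dx=-9,dy=-5->C; (3,8):dx=-3,dy=+4->D; (3,9):dx=-5,dy=+8->D; (3,10):dx=-11,dy=-9->C
  (4,5):dx=+3,dy=-8->D; (4,6):dx=-6,dy=-12->C; (4,7):dx=-2,dy=-15->C; (4,8):dx=+4,dy=-6->D
  (4,9):dx=+2,dy=-2->D; (4,10):dx=-4,dy=-19->C; (5,6):dx=-9,dy=-4->C; (5,7):dx=-5,dy=-7->C
  (5,8):dx=+1,dy=+2->C; (5,9):dx=-1,dy=+6->D; (5,10):dx=-7,dy=-11->C; (6,7):dx=+4,dy=-3->D
  (6,8):dx=+10,dy=+6->C; (6,9):dx=+8,dy=+10->C; (6,10):dx=+2,dy=-7->D; (7,8):dx=+6,dy=+9->C
  (7,9):dx=+4,dy=+13->C; (7,10):dx=-2,dy=-4->C; (8,9):dx=-2,dy=+4->D; (8,10):dx=-8,dy=-13->C
  (9,10):dx=-6,dy=-17->C
Step 2: C = 30, D = 15, total pairs = 45.
Step 3: tau = (C - D)/(n(n-1)/2) = (30 - 15)/45 = 0.333333.
Step 4: Exact two-sided p-value (enumerate n! = 3628800 permutations of y under H0): p = 0.216373.
Step 5: alpha = 0.1. fail to reject H0.

tau_b = 0.3333 (C=30, D=15), p = 0.216373, fail to reject H0.


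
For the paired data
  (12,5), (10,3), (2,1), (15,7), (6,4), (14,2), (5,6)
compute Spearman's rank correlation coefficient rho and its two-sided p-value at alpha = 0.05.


Step 1: Rank x and y separately (midranks; no ties here).
rank(x): 12->5, 10->4, 2->1, 15->7, 6->3, 14->6, 5->2
rank(y): 5->5, 3->3, 1->1, 7->7, 4->4, 2->2, 6->6
Step 2: d_i = R_x(i) - R_y(i); compute d_i^2.
  (5-5)^2=0, (4-3)^2=1, (1-1)^2=0, (7-7)^2=0, (3-4)^2=1, (6-2)^2=16, (2-6)^2=16
sum(d^2) = 34.
Step 3: rho = 1 - 6*34 / (7*(7^2 - 1)) = 1 - 204/336 = 0.392857.
Step 4: Under H0, t = rho * sqrt((n-2)/(1-rho^2)) = 0.9553 ~ t(5).
Step 5: Two-sided p-value from the t-distribution with 5 df = 0.383317.
Step 6: alpha = 0.05. fail to reject H0.

rho = 0.3929, p = 0.383317, fail to reject H0 at alpha = 0.05.


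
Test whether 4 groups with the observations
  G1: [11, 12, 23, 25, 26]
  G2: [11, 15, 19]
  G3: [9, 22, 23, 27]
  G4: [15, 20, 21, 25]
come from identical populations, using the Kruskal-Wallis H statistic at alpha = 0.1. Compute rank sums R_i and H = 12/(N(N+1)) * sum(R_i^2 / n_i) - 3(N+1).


Step 1: Combine all N = 16 observations and assign midranks.
sorted (value, group, rank): (9,G3,1), (11,G1,2.5), (11,G2,2.5), (12,G1,4), (15,G2,5.5), (15,G4,5.5), (19,G2,7), (20,G4,8), (21,G4,9), (22,G3,10), (23,G1,11.5), (23,G3,11.5), (25,G1,13.5), (25,G4,13.5), (26,G1,15), (27,G3,16)
Step 2: Sum ranks within each group.
R_1 = 46.5 (n_1 = 5)
R_2 = 15 (n_2 = 3)
R_3 = 38.5 (n_3 = 4)
R_4 = 36 (n_4 = 4)
Step 3: H = 12/(N(N+1)) * sum(R_i^2/n_i) - 3(N+1)
     = 12/(16*17) * (46.5^2/5 + 15^2/3 + 38.5^2/4 + 36^2/4) - 3*17
     = 0.044118 * 1202.01 - 51
     = 2.029963.
Step 4: Ties present; correction factor C = 1 - 24/(16^3 - 16) = 0.994118. Corrected H = 2.029963 / 0.994118 = 2.041975.
Step 5: Under H0, H ~ chi^2(3); p-value = 0.563741.
Step 6: alpha = 0.1. fail to reject H0.

H = 2.0420, df = 3, p = 0.563741, fail to reject H0.


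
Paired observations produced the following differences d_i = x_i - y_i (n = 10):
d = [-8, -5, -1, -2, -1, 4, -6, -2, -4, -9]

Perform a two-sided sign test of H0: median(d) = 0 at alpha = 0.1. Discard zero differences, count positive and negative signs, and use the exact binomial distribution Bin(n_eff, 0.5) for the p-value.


Step 1: Discard zero differences. Original n = 10; n_eff = number of nonzero differences = 10.
Nonzero differences (with sign): -8, -5, -1, -2, -1, +4, -6, -2, -4, -9
Step 2: Count signs: positive = 1, negative = 9.
Step 3: Under H0: P(positive) = 0.5, so the number of positives S ~ Bin(10, 0.5).
Step 4: Two-sided exact p-value = sum of Bin(10,0.5) probabilities at or below the observed probability = 0.021484.
Step 5: alpha = 0.1. reject H0.

n_eff = 10, pos = 1, neg = 9, p = 0.021484, reject H0.


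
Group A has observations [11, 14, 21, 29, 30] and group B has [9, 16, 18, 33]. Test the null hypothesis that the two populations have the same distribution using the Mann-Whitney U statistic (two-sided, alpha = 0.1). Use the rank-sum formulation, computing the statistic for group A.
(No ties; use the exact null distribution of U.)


Step 1: Combine and sort all 9 observations; assign midranks.
sorted (value, group): (9,Y), (11,X), (14,X), (16,Y), (18,Y), (21,X), (29,X), (30,X), (33,Y)
ranks: 9->1, 11->2, 14->3, 16->4, 18->5, 21->6, 29->7, 30->8, 33->9
Step 2: Rank sum for X: R1 = 2 + 3 + 6 + 7 + 8 = 26.
Step 3: U_X = R1 - n1(n1+1)/2 = 26 - 5*6/2 = 26 - 15 = 11.
       U_Y = n1*n2 - U_X = 20 - 11 = 9.
Step 4: No ties, so the exact null distribution of U (based on enumerating the C(9,5) = 126 equally likely rank assignments) gives the two-sided p-value.
Step 5: p-value = 0.904762; compare to alpha = 0.1. fail to reject H0.

U_X = 11, p = 0.904762, fail to reject H0 at alpha = 0.1.


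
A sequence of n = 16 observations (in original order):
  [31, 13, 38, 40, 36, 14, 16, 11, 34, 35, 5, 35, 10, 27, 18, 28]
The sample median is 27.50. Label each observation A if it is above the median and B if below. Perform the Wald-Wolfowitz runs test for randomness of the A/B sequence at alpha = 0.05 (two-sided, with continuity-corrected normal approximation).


Step 1: Compute median = 27.50; label A = above, B = below.
Labels in order: ABAAABBBAABABBBA  (n_A = 8, n_B = 8)
Step 2: Count runs R = 9.
Step 3: Under H0 (random ordering), E[R] = 2*n_A*n_B/(n_A+n_B) + 1 = 2*8*8/16 + 1 = 9.0000.
        Var[R] = 2*n_A*n_B*(2*n_A*n_B - n_A - n_B) / ((n_A+n_B)^2 * (n_A+n_B-1)) = 14336/3840 = 3.7333.
        SD[R] = 1.9322.
Step 4: R = E[R], so z = 0 with no continuity correction.
Step 5: Two-sided p-value via normal approximation = 2*(1 - Phi(|z|)) = 1.000000.
Step 6: alpha = 0.05. fail to reject H0.

R = 9, z = 0.0000, p = 1.000000, fail to reject H0.


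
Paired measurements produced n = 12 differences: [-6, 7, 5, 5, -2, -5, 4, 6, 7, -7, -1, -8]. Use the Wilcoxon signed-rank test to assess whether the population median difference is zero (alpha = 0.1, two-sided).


Step 1: Drop any zero differences (none here) and take |d_i|.
|d| = [6, 7, 5, 5, 2, 5, 4, 6, 7, 7, 1, 8]
Step 2: Midrank |d_i| (ties get averaged ranks).
ranks: |6|->7.5, |7|->10, |5|->5, |5|->5, |2|->2, |5|->5, |4|->3, |6|->7.5, |7|->10, |7|->10, |1|->1, |8|->12
Step 3: Attach original signs; sum ranks with positive sign and with negative sign.
W+ = 10 + 5 + 5 + 3 + 7.5 + 10 = 40.5
W- = 7.5 + 2 + 5 + 10 + 1 + 12 = 37.5
(Check: W+ + W- = 78 should equal n(n+1)/2 = 78.)
Step 4: Test statistic W = min(W+, W-) = 37.5.
Step 5: Ties in |d|, so use the tie-corrected normal approximation.
        E[W] = n(n+1)/4 = 12*13/4 = 39.
        Tie groups: |d|=5 (t=3), |d|=6 (t=2), |d|=7 (t=3); sum(t^3 - t) = 54.
        Var[W] = n(n+1)(2n+1)/24 - sum(t^3-t)/48 = 3900/24 - 54/48 = 161.375.
        z = (W - E[W]) / sqrt(Var[W]) = (37.5 - 39) / 12.7033 = -0.1181.
        Two-sided p = 2*Phi(z) = 0.906005.
Step 6: alpha = 0.1. fail to reject H0.

W+ = 40.5, W- = 37.5, W = min = 37.5, p = 0.906005, fail to reject H0.


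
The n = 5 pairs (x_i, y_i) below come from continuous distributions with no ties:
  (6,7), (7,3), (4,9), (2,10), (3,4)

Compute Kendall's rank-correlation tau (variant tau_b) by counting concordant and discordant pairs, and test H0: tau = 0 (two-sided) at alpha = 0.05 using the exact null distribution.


Step 1: Enumerate the 10 unordered pairs (i,j) with i<j and classify each by sign(x_j-x_i) * sign(y_j-y_i).
  (1,2):dx=+1,dy=-4->D; (1,3):dx=-2,dy=+2->D; (1,4):dx=-4,dy=+3->D; (1,5):dx=-3,dy=-3->C
  (2,3):dx=-3,dy=+6->D; (2,4):dx=-5,dy=+7->D; (2,5):dx=-4,dy=+1->D; (3,4):dx=-2,dy=+1->D
  (3,5):dx=-1,dy=-5->C; (4,5):dx=+1,dy=-6->D
Step 2: C = 2, D = 8, total pairs = 10.
Step 3: tau = (C - D)/(n(n-1)/2) = (2 - 8)/10 = -0.600000.
Step 4: Exact two-sided p-value (enumerate n! = 120 permutations of y under H0): p = 0.233333.
Step 5: alpha = 0.05. fail to reject H0.

tau_b = -0.6000 (C=2, D=8), p = 0.233333, fail to reject H0.


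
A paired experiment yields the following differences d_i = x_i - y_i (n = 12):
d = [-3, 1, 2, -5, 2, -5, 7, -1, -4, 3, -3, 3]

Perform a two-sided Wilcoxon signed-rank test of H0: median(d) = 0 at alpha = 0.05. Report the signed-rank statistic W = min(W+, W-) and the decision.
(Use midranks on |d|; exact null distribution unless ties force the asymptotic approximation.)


Step 1: Drop any zero differences (none here) and take |d_i|.
|d| = [3, 1, 2, 5, 2, 5, 7, 1, 4, 3, 3, 3]
Step 2: Midrank |d_i| (ties get averaged ranks).
ranks: |3|->6.5, |1|->1.5, |2|->3.5, |5|->10.5, |2|->3.5, |5|->10.5, |7|->12, |1|->1.5, |4|->9, |3|->6.5, |3|->6.5, |3|->6.5
Step 3: Attach original signs; sum ranks with positive sign and with negative sign.
W+ = 1.5 + 3.5 + 3.5 + 12 + 6.5 + 6.5 = 33.5
W- = 6.5 + 10.5 + 10.5 + 1.5 + 9 + 6.5 = 44.5
(Check: W+ + W- = 78 should equal n(n+1)/2 = 78.)
Step 4: Test statistic W = min(W+, W-) = 33.5.
Step 5: Ties in |d|, so use the tie-corrected normal approximation.
        E[W] = n(n+1)/4 = 12*13/4 = 39.
        Tie groups: |d|=1 (t=2), |d|=2 (t=2), |d|=3 (t=4), |d|=5 (t=2); sum(t^3 - t) = 78.
        Var[W] = n(n+1)(2n+1)/24 - sum(t^3-t)/48 = 3900/24 - 78/48 = 160.875.
        z = (W - E[W]) / sqrt(Var[W]) = (33.5 - 39) / 12.6837 = -0.4336.
        Two-sided p = 2*Phi(z) = 0.664558.
Step 6: alpha = 0.05. fail to reject H0.

W+ = 33.5, W- = 44.5, W = min = 33.5, p = 0.664558, fail to reject H0.


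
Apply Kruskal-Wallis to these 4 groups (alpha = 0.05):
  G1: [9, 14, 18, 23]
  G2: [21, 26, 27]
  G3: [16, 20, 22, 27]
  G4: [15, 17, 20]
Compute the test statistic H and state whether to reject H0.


Step 1: Combine all N = 14 observations and assign midranks.
sorted (value, group, rank): (9,G1,1), (14,G1,2), (15,G4,3), (16,G3,4), (17,G4,5), (18,G1,6), (20,G3,7.5), (20,G4,7.5), (21,G2,9), (22,G3,10), (23,G1,11), (26,G2,12), (27,G2,13.5), (27,G3,13.5)
Step 2: Sum ranks within each group.
R_1 = 20 (n_1 = 4)
R_2 = 34.5 (n_2 = 3)
R_3 = 35 (n_3 = 4)
R_4 = 15.5 (n_4 = 3)
Step 3: H = 12/(N(N+1)) * sum(R_i^2/n_i) - 3(N+1)
     = 12/(14*15) * (20^2/4 + 34.5^2/3 + 35^2/4 + 15.5^2/3) - 3*15
     = 0.057143 * 883.083 - 45
     = 5.461905.
Step 4: Ties present; correction factor C = 1 - 12/(14^3 - 14) = 0.995604. Corrected H = 5.461905 / 0.995604 = 5.486019.
Step 5: Under H0, H ~ chi^2(3); p-value = 0.139477.
Step 6: alpha = 0.05. fail to reject H0.

H = 5.4860, df = 3, p = 0.139477, fail to reject H0.


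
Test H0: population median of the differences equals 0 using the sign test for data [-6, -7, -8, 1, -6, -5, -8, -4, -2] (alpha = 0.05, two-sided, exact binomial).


Step 1: Discard zero differences. Original n = 9; n_eff = number of nonzero differences = 9.
Nonzero differences (with sign): -6, -7, -8, +1, -6, -5, -8, -4, -2
Step 2: Count signs: positive = 1, negative = 8.
Step 3: Under H0: P(positive) = 0.5, so the number of positives S ~ Bin(9, 0.5).
Step 4: Two-sided exact p-value = sum of Bin(9,0.5) probabilities at or below the observed probability = 0.039062.
Step 5: alpha = 0.05. reject H0.

n_eff = 9, pos = 1, neg = 8, p = 0.039062, reject H0.


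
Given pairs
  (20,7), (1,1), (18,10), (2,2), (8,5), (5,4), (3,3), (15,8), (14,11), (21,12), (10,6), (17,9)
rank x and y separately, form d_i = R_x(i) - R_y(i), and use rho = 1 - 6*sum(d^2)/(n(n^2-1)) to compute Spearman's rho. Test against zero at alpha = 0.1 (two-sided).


Step 1: Rank x and y separately (midranks; no ties here).
rank(x): 20->11, 1->1, 18->10, 2->2, 8->5, 5->4, 3->3, 15->8, 14->7, 21->12, 10->6, 17->9
rank(y): 7->7, 1->1, 10->10, 2->2, 5->5, 4->4, 3->3, 8->8, 11->11, 12->12, 6->6, 9->9
Step 2: d_i = R_x(i) - R_y(i); compute d_i^2.
  (11-7)^2=16, (1-1)^2=0, (10-10)^2=0, (2-2)^2=0, (5-5)^2=0, (4-4)^2=0, (3-3)^2=0, (8-8)^2=0, (7-11)^2=16, (12-12)^2=0, (6-6)^2=0, (9-9)^2=0
sum(d^2) = 32.
Step 3: rho = 1 - 6*32 / (12*(12^2 - 1)) = 1 - 192/1716 = 0.888112.
Step 4: Under H0, t = rho * sqrt((n-2)/(1-rho^2)) = 6.1103 ~ t(10).
Step 5: Two-sided p-value from the t-distribution with 10 df = 0.000114.
Step 6: alpha = 0.1. reject H0.

rho = 0.8881, p = 0.000114, reject H0 at alpha = 0.1.


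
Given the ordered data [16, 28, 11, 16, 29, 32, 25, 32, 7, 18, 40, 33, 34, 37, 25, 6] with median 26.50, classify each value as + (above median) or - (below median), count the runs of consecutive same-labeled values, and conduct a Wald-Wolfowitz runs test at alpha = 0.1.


Step 1: Compute median = 26.50; label A = above, B = below.
Labels in order: BABBAABABBAAAABB  (n_A = 8, n_B = 8)
Step 2: Count runs R = 9.
Step 3: Under H0 (random ordering), E[R] = 2*n_A*n_B/(n_A+n_B) + 1 = 2*8*8/16 + 1 = 9.0000.
        Var[R] = 2*n_A*n_B*(2*n_A*n_B - n_A - n_B) / ((n_A+n_B)^2 * (n_A+n_B-1)) = 14336/3840 = 3.7333.
        SD[R] = 1.9322.
Step 4: R = E[R], so z = 0 with no continuity correction.
Step 5: Two-sided p-value via normal approximation = 2*(1 - Phi(|z|)) = 1.000000.
Step 6: alpha = 0.1. fail to reject H0.

R = 9, z = 0.0000, p = 1.000000, fail to reject H0.


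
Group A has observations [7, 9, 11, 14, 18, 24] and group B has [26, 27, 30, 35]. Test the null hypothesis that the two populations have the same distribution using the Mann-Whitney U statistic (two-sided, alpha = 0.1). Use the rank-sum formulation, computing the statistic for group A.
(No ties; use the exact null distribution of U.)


Step 1: Combine and sort all 10 observations; assign midranks.
sorted (value, group): (7,X), (9,X), (11,X), (14,X), (18,X), (24,X), (26,Y), (27,Y), (30,Y), (35,Y)
ranks: 7->1, 9->2, 11->3, 14->4, 18->5, 24->6, 26->7, 27->8, 30->9, 35->10
Step 2: Rank sum for X: R1 = 1 + 2 + 3 + 4 + 5 + 6 = 21.
Step 3: U_X = R1 - n1(n1+1)/2 = 21 - 6*7/2 = 21 - 21 = 0.
       U_Y = n1*n2 - U_X = 24 - 0 = 24.
Step 4: No ties, so the exact null distribution of U (based on enumerating the C(10,6) = 210 equally likely rank assignments) gives the two-sided p-value.
Step 5: p-value = 0.009524; compare to alpha = 0.1. reject H0.

U_X = 0, p = 0.009524, reject H0 at alpha = 0.1.


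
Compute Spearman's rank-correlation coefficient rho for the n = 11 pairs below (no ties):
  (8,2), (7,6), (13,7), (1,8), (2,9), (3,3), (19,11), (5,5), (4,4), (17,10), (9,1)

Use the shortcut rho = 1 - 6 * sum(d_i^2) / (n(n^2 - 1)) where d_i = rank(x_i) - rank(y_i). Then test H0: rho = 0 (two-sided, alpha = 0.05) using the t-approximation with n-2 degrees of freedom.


Step 1: Rank x and y separately (midranks; no ties here).
rank(x): 8->7, 7->6, 13->9, 1->1, 2->2, 3->3, 19->11, 5->5, 4->4, 17->10, 9->8
rank(y): 2->2, 6->6, 7->7, 8->8, 9->9, 3->3, 11->11, 5->5, 4->4, 10->10, 1->1
Step 2: d_i = R_x(i) - R_y(i); compute d_i^2.
  (7-2)^2=25, (6-6)^2=0, (9-7)^2=4, (1-8)^2=49, (2-9)^2=49, (3-3)^2=0, (11-11)^2=0, (5-5)^2=0, (4-4)^2=0, (10-10)^2=0, (8-1)^2=49
sum(d^2) = 176.
Step 3: rho = 1 - 6*176 / (11*(11^2 - 1)) = 1 - 1056/1320 = 0.200000.
Step 4: Under H0, t = rho * sqrt((n-2)/(1-rho^2)) = 0.6124 ~ t(9).
Step 5: Two-sided p-value from the t-distribution with 9 df = 0.555445.
Step 6: alpha = 0.05. fail to reject H0.

rho = 0.2000, p = 0.555445, fail to reject H0 at alpha = 0.05.


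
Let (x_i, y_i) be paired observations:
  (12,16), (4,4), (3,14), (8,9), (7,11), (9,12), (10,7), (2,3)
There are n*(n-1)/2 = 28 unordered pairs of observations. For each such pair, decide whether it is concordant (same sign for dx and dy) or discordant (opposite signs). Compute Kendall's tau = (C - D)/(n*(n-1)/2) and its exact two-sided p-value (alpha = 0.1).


Step 1: Enumerate the 28 unordered pairs (i,j) with i<j and classify each by sign(x_j-x_i) * sign(y_j-y_i).
  (1,2):dx=-8,dy=-12->C; (1,3):dx=-9,dy=-2->C; (1,4):dx=-4,dy=-7->C; (1,5):dx=-5,dy=-5->C
  (1,6):dx=-3,dy=-4->C; (1,7):dx=-2,dy=-9->C; (1,8):dx=-10,dy=-13->C; (2,3):dx=-1,dy=+10->D
  (2,4):dx=+4,dy=+5->C; (2,5):dx=+3,dy=+7->C; (2,6):dx=+5,dy=+8->C; (2,7):dx=+6,dy=+3->C
  (2,8):dx=-2,dy=-1->C; (3,4):dx=+5,dy=-5->D; (3,5):dx=+4,dy=-3->D; (3,6):dx=+6,dy=-2->D
  (3,7):dx=+7,dy=-7->D; (3,8):dx=-1,dy=-11->C; (4,5):dx=-1,dy=+2->D; (4,6):dx=+1,dy=+3->C
  (4,7):dx=+2,dy=-2->D; (4,8):dx=-6,dy=-6->C; (5,6):dx=+2,dy=+1->C; (5,7):dx=+3,dy=-4->D
  (5,8):dx=-5,dy=-8->C; (6,7):dx=+1,dy=-5->D; (6,8):dx=-7,dy=-9->C; (7,8):dx=-8,dy=-4->C
Step 2: C = 19, D = 9, total pairs = 28.
Step 3: tau = (C - D)/(n(n-1)/2) = (19 - 9)/28 = 0.357143.
Step 4: Exact two-sided p-value (enumerate n! = 40320 permutations of y under H0): p = 0.275099.
Step 5: alpha = 0.1. fail to reject H0.

tau_b = 0.3571 (C=19, D=9), p = 0.275099, fail to reject H0.


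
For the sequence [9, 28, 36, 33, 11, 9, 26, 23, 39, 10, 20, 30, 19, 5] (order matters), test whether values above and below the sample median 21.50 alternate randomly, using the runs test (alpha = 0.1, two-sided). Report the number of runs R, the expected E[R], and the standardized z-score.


Step 1: Compute median = 21.50; label A = above, B = below.
Labels in order: BAAABBAAABBABB  (n_A = 7, n_B = 7)
Step 2: Count runs R = 7.
Step 3: Under H0 (random ordering), E[R] = 2*n_A*n_B/(n_A+n_B) + 1 = 2*7*7/14 + 1 = 8.0000.
        Var[R] = 2*n_A*n_B*(2*n_A*n_B - n_A - n_B) / ((n_A+n_B)^2 * (n_A+n_B-1)) = 8232/2548 = 3.2308.
        SD[R] = 1.7974.
Step 4: Continuity-corrected z = (R + 0.5 - E[R]) / SD[R] = (7 + 0.5 - 8.0000) / 1.7974 = -0.2782.
Step 5: Two-sided p-value via normal approximation = 2*(1 - Phi(|z|)) = 0.780879.
Step 6: alpha = 0.1. fail to reject H0.

R = 7, z = -0.2782, p = 0.780879, fail to reject H0.


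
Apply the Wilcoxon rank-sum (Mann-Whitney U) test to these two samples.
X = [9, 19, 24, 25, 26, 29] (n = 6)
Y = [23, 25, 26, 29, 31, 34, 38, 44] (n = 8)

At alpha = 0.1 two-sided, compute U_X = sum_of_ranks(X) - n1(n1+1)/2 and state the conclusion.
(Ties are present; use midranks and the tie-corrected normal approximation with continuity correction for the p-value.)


Step 1: Combine and sort all 14 observations; assign midranks.
sorted (value, group): (9,X), (19,X), (23,Y), (24,X), (25,X), (25,Y), (26,X), (26,Y), (29,X), (29,Y), (31,Y), (34,Y), (38,Y), (44,Y)
ranks: 9->1, 19->2, 23->3, 24->4, 25->5.5, 25->5.5, 26->7.5, 26->7.5, 29->9.5, 29->9.5, 31->11, 34->12, 38->13, 44->14
Step 2: Rank sum for X: R1 = 1 + 2 + 4 + 5.5 + 7.5 + 9.5 = 29.5.
Step 3: U_X = R1 - n1(n1+1)/2 = 29.5 - 6*7/2 = 29.5 - 21 = 8.5.
       U_Y = n1*n2 - U_X = 48 - 8.5 = 39.5.
Step 4: Ties are present, so use the tie-corrected normal approximation (with continuity correction) for the p-value.
Step 5: p-value = 0.052027; compare to alpha = 0.1. reject H0.

U_X = 8.5, p = 0.052027, reject H0 at alpha = 0.1.


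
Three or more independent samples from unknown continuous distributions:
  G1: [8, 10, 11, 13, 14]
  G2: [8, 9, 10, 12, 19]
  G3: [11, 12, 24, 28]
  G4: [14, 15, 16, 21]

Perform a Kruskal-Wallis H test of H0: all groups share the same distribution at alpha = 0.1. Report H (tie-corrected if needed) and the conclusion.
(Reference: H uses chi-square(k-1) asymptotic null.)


Step 1: Combine all N = 18 observations and assign midranks.
sorted (value, group, rank): (8,G1,1.5), (8,G2,1.5), (9,G2,3), (10,G1,4.5), (10,G2,4.5), (11,G1,6.5), (11,G3,6.5), (12,G2,8.5), (12,G3,8.5), (13,G1,10), (14,G1,11.5), (14,G4,11.5), (15,G4,13), (16,G4,14), (19,G2,15), (21,G4,16), (24,G3,17), (28,G3,18)
Step 2: Sum ranks within each group.
R_1 = 34 (n_1 = 5)
R_2 = 32.5 (n_2 = 5)
R_3 = 50 (n_3 = 4)
R_4 = 54.5 (n_4 = 4)
Step 3: H = 12/(N(N+1)) * sum(R_i^2/n_i) - 3(N+1)
     = 12/(18*19) * (34^2/5 + 32.5^2/5 + 50^2/4 + 54.5^2/4) - 3*19
     = 0.035088 * 1810.01 - 57
     = 6.509211.
Step 4: Ties present; correction factor C = 1 - 30/(18^3 - 18) = 0.994840. Corrected H = 6.509211 / 0.994840 = 6.542972.
Step 5: Under H0, H ~ chi^2(3); p-value = 0.087983.
Step 6: alpha = 0.1. reject H0.

H = 6.5430, df = 3, p = 0.087983, reject H0.


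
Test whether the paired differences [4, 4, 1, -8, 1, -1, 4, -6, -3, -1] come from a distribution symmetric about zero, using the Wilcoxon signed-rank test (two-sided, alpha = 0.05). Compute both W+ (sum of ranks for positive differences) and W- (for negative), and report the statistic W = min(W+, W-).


Step 1: Drop any zero differences (none here) and take |d_i|.
|d| = [4, 4, 1, 8, 1, 1, 4, 6, 3, 1]
Step 2: Midrank |d_i| (ties get averaged ranks).
ranks: |4|->7, |4|->7, |1|->2.5, |8|->10, |1|->2.5, |1|->2.5, |4|->7, |6|->9, |3|->5, |1|->2.5
Step 3: Attach original signs; sum ranks with positive sign and with negative sign.
W+ = 7 + 7 + 2.5 + 2.5 + 7 = 26
W- = 10 + 2.5 + 9 + 5 + 2.5 = 29
(Check: W+ + W- = 55 should equal n(n+1)/2 = 55.)
Step 4: Test statistic W = min(W+, W-) = 26.
Step 5: Ties in |d|, so use the tie-corrected normal approximation.
        E[W] = n(n+1)/4 = 10*11/4 = 27.5.
        Tie groups: |d|=1 (t=4), |d|=4 (t=3); sum(t^3 - t) = 84.
        Var[W] = n(n+1)(2n+1)/24 - sum(t^3-t)/48 = 2310/24 - 84/48 = 94.5.
        z = (W - E[W]) / sqrt(Var[W]) = (26 - 27.5) / 9.7211 = -0.1543.
        Two-sided p = 2*Phi(z) = 0.877371.
Step 6: alpha = 0.05. fail to reject H0.

W+ = 26, W- = 29, W = min = 26, p = 0.877371, fail to reject H0.


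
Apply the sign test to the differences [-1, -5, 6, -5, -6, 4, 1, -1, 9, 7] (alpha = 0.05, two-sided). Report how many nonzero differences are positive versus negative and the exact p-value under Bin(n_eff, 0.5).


Step 1: Discard zero differences. Original n = 10; n_eff = number of nonzero differences = 10.
Nonzero differences (with sign): -1, -5, +6, -5, -6, +4, +1, -1, +9, +7
Step 2: Count signs: positive = 5, negative = 5.
Step 3: Under H0: P(positive) = 0.5, so the number of positives S ~ Bin(10, 0.5).
Step 4: Two-sided exact p-value = sum of Bin(10,0.5) probabilities at or below the observed probability = 1.000000.
Step 5: alpha = 0.05. fail to reject H0.

n_eff = 10, pos = 5, neg = 5, p = 1.000000, fail to reject H0.


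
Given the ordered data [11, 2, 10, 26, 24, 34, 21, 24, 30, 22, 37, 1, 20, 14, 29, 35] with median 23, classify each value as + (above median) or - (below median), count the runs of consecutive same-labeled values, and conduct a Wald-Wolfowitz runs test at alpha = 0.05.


Step 1: Compute median = 23; label A = above, B = below.
Labels in order: BBBAAABAABABBBAA  (n_A = 8, n_B = 8)
Step 2: Count runs R = 8.
Step 3: Under H0 (random ordering), E[R] = 2*n_A*n_B/(n_A+n_B) + 1 = 2*8*8/16 + 1 = 9.0000.
        Var[R] = 2*n_A*n_B*(2*n_A*n_B - n_A - n_B) / ((n_A+n_B)^2 * (n_A+n_B-1)) = 14336/3840 = 3.7333.
        SD[R] = 1.9322.
Step 4: Continuity-corrected z = (R + 0.5 - E[R]) / SD[R] = (8 + 0.5 - 9.0000) / 1.9322 = -0.2588.
Step 5: Two-sided p-value via normal approximation = 2*(1 - Phi(|z|)) = 0.795809.
Step 6: alpha = 0.05. fail to reject H0.

R = 8, z = -0.2588, p = 0.795809, fail to reject H0.
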